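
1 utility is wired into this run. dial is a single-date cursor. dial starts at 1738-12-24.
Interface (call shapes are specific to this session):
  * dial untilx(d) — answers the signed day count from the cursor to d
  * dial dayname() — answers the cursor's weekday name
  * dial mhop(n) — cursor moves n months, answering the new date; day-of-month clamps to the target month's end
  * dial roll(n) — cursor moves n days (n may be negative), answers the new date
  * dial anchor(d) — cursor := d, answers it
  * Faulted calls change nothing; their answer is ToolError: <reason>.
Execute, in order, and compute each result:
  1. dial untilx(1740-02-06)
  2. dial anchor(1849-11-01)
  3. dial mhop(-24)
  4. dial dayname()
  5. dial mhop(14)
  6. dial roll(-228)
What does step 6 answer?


$ dial untilx d: 1740-02-06
= 409
$ dial anchor d: 1849-11-01
= 1849-11-01
$ dial mhop n: -24
= 1847-11-01
$ dial dayname
= Monday
$ dial mhop n: 14
= 1849-01-01
$ dial roll n: -228
= 1848-05-18

Answer: 1848-05-18


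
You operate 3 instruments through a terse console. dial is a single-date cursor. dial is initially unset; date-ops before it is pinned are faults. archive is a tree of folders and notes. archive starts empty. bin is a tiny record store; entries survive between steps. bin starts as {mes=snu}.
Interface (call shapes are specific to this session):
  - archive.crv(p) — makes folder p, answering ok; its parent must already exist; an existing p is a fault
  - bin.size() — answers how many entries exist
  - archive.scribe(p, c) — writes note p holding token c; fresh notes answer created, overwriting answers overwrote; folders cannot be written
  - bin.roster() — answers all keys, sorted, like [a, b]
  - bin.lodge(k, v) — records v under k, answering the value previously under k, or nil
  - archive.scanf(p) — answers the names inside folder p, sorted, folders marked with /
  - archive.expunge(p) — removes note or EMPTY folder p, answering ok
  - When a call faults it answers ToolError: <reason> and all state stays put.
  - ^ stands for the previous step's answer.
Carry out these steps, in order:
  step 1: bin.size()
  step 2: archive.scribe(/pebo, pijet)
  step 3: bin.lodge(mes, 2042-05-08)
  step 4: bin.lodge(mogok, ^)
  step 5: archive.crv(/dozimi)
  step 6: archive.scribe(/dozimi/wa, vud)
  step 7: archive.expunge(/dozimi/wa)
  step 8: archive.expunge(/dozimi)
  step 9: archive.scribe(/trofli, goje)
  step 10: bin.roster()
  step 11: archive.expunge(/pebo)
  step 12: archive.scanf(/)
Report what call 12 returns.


→ bin.size()
← 1
→ archive.scribe(p: /pebo, c: pijet)
← created
→ bin.lodge(k: mes, v: 2042-05-08)
← snu
→ bin.lodge(k: mogok, v: ^)
← nil
→ archive.crv(p: /dozimi)
← ok
→ archive.scribe(p: /dozimi/wa, c: vud)
← created
→ archive.expunge(p: /dozimi/wa)
← ok
→ archive.expunge(p: /dozimi)
← ok
→ archive.scribe(p: /trofli, c: goje)
← created
→ bin.roster()
← [mes, mogok]
→ archive.expunge(p: /pebo)
← ok
→ archive.scanf(p: /)
← [trofli]

Answer: [trofli]


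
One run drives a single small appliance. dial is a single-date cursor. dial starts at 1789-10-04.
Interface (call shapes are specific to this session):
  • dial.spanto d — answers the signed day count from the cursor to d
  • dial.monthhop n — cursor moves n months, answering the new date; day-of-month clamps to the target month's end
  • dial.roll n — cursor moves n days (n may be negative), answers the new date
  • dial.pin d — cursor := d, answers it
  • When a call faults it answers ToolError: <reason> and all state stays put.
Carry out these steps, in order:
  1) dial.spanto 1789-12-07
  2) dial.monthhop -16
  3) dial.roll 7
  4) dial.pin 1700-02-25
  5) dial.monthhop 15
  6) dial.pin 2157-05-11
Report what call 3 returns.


Answer: 1788-06-11

Derivation:
==> dial.spanto(d=1789-12-07)
<== 64
==> dial.monthhop(n=-16)
<== 1788-06-04
==> dial.roll(n=7)
<== 1788-06-11
==> dial.pin(d=1700-02-25)
<== 1700-02-25
==> dial.monthhop(n=15)
<== 1701-05-25
==> dial.pin(d=2157-05-11)
<== 2157-05-11


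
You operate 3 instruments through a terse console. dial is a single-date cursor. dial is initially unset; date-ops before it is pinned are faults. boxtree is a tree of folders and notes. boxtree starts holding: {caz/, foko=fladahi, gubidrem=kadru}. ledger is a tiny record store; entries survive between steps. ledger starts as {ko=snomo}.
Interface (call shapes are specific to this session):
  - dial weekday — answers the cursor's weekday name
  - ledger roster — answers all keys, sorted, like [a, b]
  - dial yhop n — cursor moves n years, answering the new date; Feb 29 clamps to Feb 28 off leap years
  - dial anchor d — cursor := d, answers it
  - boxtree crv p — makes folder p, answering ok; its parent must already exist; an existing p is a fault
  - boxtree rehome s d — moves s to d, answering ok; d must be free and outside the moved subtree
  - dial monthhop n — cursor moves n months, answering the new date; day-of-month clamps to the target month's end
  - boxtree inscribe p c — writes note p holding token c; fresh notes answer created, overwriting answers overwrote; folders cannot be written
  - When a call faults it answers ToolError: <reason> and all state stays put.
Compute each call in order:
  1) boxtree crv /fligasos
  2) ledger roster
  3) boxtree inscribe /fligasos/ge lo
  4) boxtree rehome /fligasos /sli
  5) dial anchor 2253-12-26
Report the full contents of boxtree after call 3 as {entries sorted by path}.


~$ boxtree crv p='/fligasos'
  ok
~$ ledger roster
  [ko]
~$ boxtree inscribe p='/fligasos/ge' c='lo'
  created
~$ boxtree rehome s='/fligasos' d='/sli'
  ok
~$ dial anchor d='2253-12-26'
  2253-12-26

Answer: {caz/, fligasos/, fligasos/ge=lo, foko=fladahi, gubidrem=kadru}


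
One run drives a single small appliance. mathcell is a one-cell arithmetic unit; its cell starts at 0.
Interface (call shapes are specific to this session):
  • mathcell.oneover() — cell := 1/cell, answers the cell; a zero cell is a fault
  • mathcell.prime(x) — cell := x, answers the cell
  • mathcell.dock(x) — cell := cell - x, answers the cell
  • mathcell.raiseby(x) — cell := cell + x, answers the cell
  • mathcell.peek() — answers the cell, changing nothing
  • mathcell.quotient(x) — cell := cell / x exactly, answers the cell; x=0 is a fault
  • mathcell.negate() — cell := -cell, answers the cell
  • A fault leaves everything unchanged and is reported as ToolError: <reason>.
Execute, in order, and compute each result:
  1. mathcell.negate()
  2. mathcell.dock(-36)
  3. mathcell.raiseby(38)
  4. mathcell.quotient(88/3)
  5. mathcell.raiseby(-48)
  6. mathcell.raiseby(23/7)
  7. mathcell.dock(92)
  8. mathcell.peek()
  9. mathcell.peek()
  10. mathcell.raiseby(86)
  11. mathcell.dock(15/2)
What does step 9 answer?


% mathcell.negate() ~> 0
% mathcell.dock(x: -36) ~> 36
% mathcell.raiseby(x: 38) ~> 74
% mathcell.quotient(x: 88/3) ~> 111/44
% mathcell.raiseby(x: -48) ~> -2001/44
% mathcell.raiseby(x: 23/7) ~> -12995/308
% mathcell.dock(x: 92) ~> -41331/308
% mathcell.peek() ~> -41331/308
% mathcell.peek() ~> -41331/308
% mathcell.raiseby(x: 86) ~> -14843/308
% mathcell.dock(x: 15/2) ~> -17153/308

Answer: -41331/308


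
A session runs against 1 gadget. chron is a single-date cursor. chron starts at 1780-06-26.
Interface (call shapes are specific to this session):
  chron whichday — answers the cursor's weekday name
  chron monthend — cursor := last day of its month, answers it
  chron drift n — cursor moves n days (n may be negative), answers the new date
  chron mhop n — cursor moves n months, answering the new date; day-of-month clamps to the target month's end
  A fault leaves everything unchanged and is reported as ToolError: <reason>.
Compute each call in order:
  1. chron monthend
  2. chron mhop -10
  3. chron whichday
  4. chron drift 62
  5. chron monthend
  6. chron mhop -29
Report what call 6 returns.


Answer: 1777-05-31

Derivation:
·→ chron monthend()
·← 1780-06-30
·→ chron mhop(n: -10)
·← 1779-08-30
·→ chron whichday()
·← Monday
·→ chron drift(n: 62)
·← 1779-10-31
·→ chron monthend()
·← 1779-10-31
·→ chron mhop(n: -29)
·← 1777-05-31


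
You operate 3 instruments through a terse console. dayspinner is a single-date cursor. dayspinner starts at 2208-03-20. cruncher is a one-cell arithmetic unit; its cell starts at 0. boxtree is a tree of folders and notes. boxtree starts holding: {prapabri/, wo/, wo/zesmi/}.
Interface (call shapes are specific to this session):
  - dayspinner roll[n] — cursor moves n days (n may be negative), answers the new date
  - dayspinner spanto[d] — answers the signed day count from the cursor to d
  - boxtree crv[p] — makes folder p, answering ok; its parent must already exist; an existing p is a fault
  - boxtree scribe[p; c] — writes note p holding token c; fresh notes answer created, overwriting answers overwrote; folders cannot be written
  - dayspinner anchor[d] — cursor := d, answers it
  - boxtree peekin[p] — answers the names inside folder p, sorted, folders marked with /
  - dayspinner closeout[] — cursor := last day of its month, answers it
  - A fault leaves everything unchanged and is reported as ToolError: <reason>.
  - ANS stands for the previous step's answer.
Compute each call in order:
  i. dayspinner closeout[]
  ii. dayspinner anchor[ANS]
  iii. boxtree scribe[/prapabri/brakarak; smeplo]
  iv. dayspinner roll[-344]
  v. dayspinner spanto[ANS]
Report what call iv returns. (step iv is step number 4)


Answer: 2207-04-22

Derivation:
~$ dayspinner closeout
:: 2208-03-31
~$ dayspinner anchor ANS
:: 2208-03-31
~$ boxtree scribe /prapabri/brakarak smeplo
:: created
~$ dayspinner roll -344
:: 2207-04-22
~$ dayspinner spanto ANS
:: 0


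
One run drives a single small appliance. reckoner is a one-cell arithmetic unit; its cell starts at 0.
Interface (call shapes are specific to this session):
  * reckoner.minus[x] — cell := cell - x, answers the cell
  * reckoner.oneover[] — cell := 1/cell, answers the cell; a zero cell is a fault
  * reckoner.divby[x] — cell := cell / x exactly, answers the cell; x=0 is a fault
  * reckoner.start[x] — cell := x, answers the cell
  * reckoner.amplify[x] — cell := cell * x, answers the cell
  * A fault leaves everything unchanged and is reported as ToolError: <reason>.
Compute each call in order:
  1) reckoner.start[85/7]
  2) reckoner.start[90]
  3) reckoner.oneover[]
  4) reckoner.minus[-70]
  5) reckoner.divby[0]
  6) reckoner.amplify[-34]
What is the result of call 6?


Answer: -107117/45

Derivation:
~$ reckoner.start x='85/7'
[out] 85/7
~$ reckoner.start x='90'
[out] 90
~$ reckoner.oneover
[out] 1/90
~$ reckoner.minus x='-70'
[out] 6301/90
~$ reckoner.divby x='0'
[out] ToolError: division by zero
~$ reckoner.amplify x='-34'
[out] -107117/45


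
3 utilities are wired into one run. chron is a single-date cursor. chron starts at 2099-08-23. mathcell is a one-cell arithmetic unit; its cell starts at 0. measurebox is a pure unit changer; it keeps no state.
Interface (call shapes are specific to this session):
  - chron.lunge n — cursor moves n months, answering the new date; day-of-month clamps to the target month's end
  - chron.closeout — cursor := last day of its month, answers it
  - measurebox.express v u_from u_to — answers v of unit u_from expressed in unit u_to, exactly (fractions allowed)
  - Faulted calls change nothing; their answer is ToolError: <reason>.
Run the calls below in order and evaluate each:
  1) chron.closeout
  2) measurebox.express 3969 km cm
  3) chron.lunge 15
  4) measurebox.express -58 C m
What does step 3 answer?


Answer: 2100-11-30

Derivation:
Now I run closeout, which returns 2099-08-31.
I call express using v='3969', u_from='km', u_to='cm', yielding 396900000.
Using lunge using n='15', and get 2100-11-30.
I invoke express using v='-58', u_from='C', u_to='m', yielding ToolError: incompatible units.


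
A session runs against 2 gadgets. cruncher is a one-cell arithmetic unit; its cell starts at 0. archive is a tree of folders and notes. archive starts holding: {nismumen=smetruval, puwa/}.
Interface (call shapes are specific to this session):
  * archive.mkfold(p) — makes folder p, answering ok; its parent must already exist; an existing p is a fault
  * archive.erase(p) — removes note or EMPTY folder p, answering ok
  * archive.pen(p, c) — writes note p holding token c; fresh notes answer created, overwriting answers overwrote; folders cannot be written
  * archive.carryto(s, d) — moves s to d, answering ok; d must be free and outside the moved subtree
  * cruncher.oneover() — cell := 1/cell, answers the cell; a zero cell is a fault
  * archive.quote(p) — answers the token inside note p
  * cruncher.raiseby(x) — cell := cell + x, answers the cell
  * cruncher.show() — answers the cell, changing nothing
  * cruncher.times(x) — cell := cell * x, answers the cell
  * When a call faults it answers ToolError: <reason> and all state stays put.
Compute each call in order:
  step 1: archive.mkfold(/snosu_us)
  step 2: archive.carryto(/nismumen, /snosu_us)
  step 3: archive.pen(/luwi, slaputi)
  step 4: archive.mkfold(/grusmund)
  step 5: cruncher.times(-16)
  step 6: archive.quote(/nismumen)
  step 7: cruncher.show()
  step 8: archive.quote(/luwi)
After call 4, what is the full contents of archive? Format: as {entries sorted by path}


Answer: {grusmund/, luwi=slaputi, nismumen=smetruval, puwa/, snosu_us/}

Derivation:
[in] archive.mkfold p='/snosu_us'
  ok
[in] archive.carryto s='/nismumen' d='/snosu_us'
  ToolError: exists
[in] archive.pen p='/luwi' c='slaputi'
  created
[in] archive.mkfold p='/grusmund'
  ok
[in] cruncher.times x='-16'
  0
[in] archive.quote p='/nismumen'
  smetruval
[in] cruncher.show
  0
[in] archive.quote p='/luwi'
  slaputi


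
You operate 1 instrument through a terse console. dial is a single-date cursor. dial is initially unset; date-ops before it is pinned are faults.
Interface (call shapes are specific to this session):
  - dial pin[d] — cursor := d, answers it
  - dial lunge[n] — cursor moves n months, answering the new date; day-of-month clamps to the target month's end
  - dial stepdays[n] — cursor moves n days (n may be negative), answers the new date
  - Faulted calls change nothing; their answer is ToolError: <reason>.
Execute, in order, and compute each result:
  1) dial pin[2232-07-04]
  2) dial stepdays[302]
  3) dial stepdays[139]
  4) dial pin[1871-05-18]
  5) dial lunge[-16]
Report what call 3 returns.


$ dial pin 2232-07-04
[out] 2232-07-04
$ dial stepdays 302
[out] 2233-05-02
$ dial stepdays 139
[out] 2233-09-18
$ dial pin 1871-05-18
[out] 1871-05-18
$ dial lunge -16
[out] 1870-01-18

Answer: 2233-09-18


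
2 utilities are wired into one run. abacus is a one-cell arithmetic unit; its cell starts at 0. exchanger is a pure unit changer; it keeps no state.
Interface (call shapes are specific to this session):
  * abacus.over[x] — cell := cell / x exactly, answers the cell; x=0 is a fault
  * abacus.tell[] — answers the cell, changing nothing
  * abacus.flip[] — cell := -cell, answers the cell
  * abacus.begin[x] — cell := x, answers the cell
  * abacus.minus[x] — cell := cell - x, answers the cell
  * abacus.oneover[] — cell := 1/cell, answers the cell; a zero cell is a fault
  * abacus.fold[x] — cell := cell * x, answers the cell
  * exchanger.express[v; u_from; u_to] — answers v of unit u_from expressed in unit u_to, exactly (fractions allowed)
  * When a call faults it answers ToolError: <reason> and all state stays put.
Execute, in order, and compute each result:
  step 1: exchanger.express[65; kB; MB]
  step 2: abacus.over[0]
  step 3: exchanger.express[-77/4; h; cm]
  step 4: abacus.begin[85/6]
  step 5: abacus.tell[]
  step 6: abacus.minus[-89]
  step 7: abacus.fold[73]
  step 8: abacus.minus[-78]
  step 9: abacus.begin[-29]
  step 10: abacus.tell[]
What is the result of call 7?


Answer: 45187/6

Derivation:
·→ exchanger.express(v: 65, u_from: kB, u_to: MB)
·← 13/200
·→ abacus.over(x: 0)
·← ToolError: division by zero
·→ exchanger.express(v: -77/4, u_from: h, u_to: cm)
·← ToolError: incompatible units
·→ abacus.begin(x: 85/6)
·← 85/6
·→ abacus.tell()
·← 85/6
·→ abacus.minus(x: -89)
·← 619/6
·→ abacus.fold(x: 73)
·← 45187/6
·→ abacus.minus(x: -78)
·← 45655/6
·→ abacus.begin(x: -29)
·← -29
·→ abacus.tell()
·← -29


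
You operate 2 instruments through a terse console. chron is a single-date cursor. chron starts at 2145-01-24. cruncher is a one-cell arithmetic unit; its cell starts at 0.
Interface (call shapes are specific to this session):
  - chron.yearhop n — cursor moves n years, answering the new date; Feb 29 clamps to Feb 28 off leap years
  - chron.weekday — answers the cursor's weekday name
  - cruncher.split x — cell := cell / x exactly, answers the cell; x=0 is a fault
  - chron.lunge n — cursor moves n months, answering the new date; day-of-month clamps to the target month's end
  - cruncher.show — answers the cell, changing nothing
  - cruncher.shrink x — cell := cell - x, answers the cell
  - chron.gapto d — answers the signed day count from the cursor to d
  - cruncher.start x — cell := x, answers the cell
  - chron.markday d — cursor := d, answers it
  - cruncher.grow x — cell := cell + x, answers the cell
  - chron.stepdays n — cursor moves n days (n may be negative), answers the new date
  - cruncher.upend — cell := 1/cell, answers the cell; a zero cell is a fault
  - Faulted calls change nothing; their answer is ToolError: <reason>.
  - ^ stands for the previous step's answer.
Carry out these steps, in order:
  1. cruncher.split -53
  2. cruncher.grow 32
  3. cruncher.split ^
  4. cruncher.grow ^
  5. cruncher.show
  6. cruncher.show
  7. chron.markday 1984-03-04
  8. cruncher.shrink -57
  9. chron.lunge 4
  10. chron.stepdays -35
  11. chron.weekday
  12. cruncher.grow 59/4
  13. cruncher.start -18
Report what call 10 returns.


Answer: 1984-05-30

Derivation:
CALL split[-53]
RET  0
CALL grow[32]
RET  32
CALL split[^]
RET  1
CALL grow[^]
RET  2
CALL show[]
RET  2
CALL show[]
RET  2
CALL markday[1984-03-04]
RET  1984-03-04
CALL shrink[-57]
RET  59
CALL lunge[4]
RET  1984-07-04
CALL stepdays[-35]
RET  1984-05-30
CALL weekday[]
RET  Wednesday
CALL grow[59/4]
RET  295/4
CALL start[-18]
RET  -18


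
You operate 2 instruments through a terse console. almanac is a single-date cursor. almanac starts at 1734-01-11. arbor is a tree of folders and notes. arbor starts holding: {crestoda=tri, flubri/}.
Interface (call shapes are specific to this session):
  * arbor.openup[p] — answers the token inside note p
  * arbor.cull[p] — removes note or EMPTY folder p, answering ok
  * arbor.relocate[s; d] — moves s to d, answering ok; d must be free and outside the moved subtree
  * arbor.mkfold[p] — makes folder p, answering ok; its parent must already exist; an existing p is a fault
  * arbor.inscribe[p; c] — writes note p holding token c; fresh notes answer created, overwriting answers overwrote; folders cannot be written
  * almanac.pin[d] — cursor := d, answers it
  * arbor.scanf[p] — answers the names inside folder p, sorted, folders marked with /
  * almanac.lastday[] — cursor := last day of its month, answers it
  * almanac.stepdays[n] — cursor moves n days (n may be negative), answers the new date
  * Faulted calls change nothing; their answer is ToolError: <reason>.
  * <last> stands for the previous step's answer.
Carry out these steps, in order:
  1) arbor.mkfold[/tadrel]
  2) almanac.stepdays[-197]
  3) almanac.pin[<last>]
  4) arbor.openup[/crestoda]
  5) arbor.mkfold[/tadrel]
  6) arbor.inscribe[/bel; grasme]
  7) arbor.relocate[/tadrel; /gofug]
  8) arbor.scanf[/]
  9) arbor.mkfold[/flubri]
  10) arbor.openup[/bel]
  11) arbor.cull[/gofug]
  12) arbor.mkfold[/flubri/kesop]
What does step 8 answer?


;; 1. arbor.mkfold(p='/tadrel') ~> ok
;; 2. almanac.stepdays(n='-197') ~> 1733-06-28
;; 3. almanac.pin(d='<last>') ~> 1733-06-28
;; 4. arbor.openup(p='/crestoda') ~> tri
;; 5. arbor.mkfold(p='/tadrel') ~> ToolError: exists
;; 6. arbor.inscribe(p='/bel', c='grasme') ~> created
;; 7. arbor.relocate(s='/tadrel', d='/gofug') ~> ok
;; 8. arbor.scanf(p='/') ~> [bel, crestoda, flubri/, gofug/]
;; 9. arbor.mkfold(p='/flubri') ~> ToolError: exists
;; 10. arbor.openup(p='/bel') ~> grasme
;; 11. arbor.cull(p='/gofug') ~> ok
;; 12. arbor.mkfold(p='/flubri/kesop') ~> ok

Answer: [bel, crestoda, flubri/, gofug/]


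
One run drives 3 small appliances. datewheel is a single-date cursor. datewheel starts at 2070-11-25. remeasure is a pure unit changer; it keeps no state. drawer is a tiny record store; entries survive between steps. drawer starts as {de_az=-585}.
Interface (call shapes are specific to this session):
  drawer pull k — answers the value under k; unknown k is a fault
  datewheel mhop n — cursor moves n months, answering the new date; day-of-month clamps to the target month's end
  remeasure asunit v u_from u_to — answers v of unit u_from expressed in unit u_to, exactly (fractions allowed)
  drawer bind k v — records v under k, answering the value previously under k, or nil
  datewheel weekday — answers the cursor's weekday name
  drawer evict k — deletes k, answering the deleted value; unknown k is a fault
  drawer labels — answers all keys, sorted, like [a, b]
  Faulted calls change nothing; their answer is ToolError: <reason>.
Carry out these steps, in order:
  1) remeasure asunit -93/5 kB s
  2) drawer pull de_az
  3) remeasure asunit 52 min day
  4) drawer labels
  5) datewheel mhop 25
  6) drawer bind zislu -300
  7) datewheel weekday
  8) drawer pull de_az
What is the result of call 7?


CALL remeasure asunit[-93/5; kB; s]
RET  ToolError: incompatible units
CALL drawer pull[de_az]
RET  -585
CALL remeasure asunit[52; min; day]
RET  13/360
CALL drawer labels[]
RET  [de_az]
CALL datewheel mhop[25]
RET  2072-12-25
CALL drawer bind[zislu; -300]
RET  nil
CALL datewheel weekday[]
RET  Sunday
CALL drawer pull[de_az]
RET  -585

Answer: Sunday


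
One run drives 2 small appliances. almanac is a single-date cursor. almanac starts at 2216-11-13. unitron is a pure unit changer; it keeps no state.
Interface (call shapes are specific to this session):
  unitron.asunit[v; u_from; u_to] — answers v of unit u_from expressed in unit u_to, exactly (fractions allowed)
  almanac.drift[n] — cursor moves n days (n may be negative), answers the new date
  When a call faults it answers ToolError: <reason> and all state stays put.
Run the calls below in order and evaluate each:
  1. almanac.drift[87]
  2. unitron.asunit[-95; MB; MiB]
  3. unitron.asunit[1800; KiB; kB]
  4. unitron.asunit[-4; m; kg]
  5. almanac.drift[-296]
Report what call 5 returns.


# 1. almanac.drift(87) => 2217-02-08
# 2. unitron.asunit(-95, MB, MiB) => -1484375/16384
# 3. unitron.asunit(1800, KiB, kB) => 9216/5
# 4. unitron.asunit(-4, m, kg) => ToolError: incompatible units
# 5. almanac.drift(-296) => 2216-04-18

Answer: 2216-04-18


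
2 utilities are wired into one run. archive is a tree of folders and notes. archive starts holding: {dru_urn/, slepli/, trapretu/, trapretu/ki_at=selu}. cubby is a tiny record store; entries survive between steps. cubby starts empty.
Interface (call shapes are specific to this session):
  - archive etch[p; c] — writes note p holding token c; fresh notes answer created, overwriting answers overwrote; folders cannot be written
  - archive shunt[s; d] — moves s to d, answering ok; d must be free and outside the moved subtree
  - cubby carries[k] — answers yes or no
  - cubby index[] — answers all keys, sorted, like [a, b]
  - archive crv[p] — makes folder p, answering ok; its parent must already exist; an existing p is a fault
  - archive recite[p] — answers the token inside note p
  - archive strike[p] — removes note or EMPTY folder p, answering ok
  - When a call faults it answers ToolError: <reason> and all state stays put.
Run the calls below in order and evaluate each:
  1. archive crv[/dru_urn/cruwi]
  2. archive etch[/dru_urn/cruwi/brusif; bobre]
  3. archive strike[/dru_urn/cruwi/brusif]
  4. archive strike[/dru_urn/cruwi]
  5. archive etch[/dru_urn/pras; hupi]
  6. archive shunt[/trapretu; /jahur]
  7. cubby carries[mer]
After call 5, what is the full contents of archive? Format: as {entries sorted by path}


>>> archive crv p=/dru_urn/cruwi
[out] ok
>>> archive etch p=/dru_urn/cruwi/brusif c=bobre
[out] created
>>> archive strike p=/dru_urn/cruwi/brusif
[out] ok
>>> archive strike p=/dru_urn/cruwi
[out] ok
>>> archive etch p=/dru_urn/pras c=hupi
[out] created
>>> archive shunt s=/trapretu d=/jahur
[out] ok
>>> cubby carries k=mer
[out] no

Answer: {dru_urn/, dru_urn/pras=hupi, slepli/, trapretu/, trapretu/ki_at=selu}


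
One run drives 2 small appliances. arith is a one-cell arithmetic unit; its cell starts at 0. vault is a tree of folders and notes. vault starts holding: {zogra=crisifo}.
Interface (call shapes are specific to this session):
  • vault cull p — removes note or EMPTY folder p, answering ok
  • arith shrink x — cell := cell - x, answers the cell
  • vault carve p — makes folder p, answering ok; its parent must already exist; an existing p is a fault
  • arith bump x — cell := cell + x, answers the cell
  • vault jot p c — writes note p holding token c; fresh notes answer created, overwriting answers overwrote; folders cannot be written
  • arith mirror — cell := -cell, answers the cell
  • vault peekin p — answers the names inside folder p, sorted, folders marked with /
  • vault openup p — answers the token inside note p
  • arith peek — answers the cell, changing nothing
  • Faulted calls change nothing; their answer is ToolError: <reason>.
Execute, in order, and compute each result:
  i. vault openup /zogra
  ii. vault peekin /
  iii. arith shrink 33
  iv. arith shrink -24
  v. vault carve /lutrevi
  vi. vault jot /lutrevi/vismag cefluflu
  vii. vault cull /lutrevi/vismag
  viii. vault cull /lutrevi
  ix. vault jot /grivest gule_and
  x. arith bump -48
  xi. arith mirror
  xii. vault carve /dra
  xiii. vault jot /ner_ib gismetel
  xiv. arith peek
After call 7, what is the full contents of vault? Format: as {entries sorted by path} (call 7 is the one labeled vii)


# 1. vault openup(p→/zogra) ~> crisifo
# 2. vault peekin(p→/) ~> [zogra]
# 3. arith shrink(x→33) ~> -33
# 4. arith shrink(x→-24) ~> -9
# 5. vault carve(p→/lutrevi) ~> ok
# 6. vault jot(p→/lutrevi/vismag, c→cefluflu) ~> created
# 7. vault cull(p→/lutrevi/vismag) ~> ok
# 8. vault cull(p→/lutrevi) ~> ok
# 9. vault jot(p→/grivest, c→gule_and) ~> created
# 10. arith bump(x→-48) ~> -57
# 11. arith mirror() ~> 57
# 12. vault carve(p→/dra) ~> ok
# 13. vault jot(p→/ner_ib, c→gismetel) ~> created
# 14. arith peek() ~> 57

Answer: {lutrevi/, zogra=crisifo}


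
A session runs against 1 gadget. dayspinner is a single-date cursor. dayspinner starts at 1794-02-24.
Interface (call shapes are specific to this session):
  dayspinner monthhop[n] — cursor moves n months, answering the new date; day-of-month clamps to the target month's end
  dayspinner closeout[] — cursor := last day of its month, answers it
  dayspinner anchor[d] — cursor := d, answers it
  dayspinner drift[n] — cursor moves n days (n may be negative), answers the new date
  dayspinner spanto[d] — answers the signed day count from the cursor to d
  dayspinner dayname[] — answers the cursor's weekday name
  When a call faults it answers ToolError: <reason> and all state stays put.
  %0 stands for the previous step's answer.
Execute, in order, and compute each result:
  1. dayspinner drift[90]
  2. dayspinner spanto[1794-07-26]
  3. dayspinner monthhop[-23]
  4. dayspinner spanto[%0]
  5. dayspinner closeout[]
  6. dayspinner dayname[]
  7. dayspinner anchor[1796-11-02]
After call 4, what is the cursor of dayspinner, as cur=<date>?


Answer: cur=1792-06-25

Derivation:
==> dayspinner drift(90)
<== 1794-05-25
==> dayspinner spanto(1794-07-26)
<== 62
==> dayspinner monthhop(-23)
<== 1792-06-25
==> dayspinner spanto(%0)
<== 0
==> dayspinner closeout()
<== 1792-06-30
==> dayspinner dayname()
<== Saturday
==> dayspinner anchor(1796-11-02)
<== 1796-11-02


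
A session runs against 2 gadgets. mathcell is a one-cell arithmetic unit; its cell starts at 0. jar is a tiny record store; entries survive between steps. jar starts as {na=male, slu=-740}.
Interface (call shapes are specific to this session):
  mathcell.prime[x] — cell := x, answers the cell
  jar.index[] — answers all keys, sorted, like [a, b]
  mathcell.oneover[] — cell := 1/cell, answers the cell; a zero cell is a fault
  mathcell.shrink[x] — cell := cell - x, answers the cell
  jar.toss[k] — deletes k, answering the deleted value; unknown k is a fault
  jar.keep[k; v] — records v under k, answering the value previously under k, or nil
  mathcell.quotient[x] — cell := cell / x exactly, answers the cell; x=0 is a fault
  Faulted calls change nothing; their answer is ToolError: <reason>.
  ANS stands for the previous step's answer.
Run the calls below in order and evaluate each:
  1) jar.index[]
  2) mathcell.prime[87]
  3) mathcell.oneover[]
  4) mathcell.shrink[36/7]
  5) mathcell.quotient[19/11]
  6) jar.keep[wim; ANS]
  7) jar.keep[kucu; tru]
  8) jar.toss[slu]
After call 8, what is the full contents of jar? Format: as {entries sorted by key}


Answer: {kucu=tru, na=male, wim=-34375/11571}

Derivation:
-> jar.index()
<- [na, slu]
-> mathcell.prime(x→87)
<- 87
-> mathcell.oneover()
<- 1/87
-> mathcell.shrink(x→36/7)
<- -3125/609
-> mathcell.quotient(x→19/11)
<- -34375/11571
-> jar.keep(k→wim, v→ANS)
<- nil
-> jar.keep(k→kucu, v→tru)
<- nil
-> jar.toss(k→slu)
<- -740


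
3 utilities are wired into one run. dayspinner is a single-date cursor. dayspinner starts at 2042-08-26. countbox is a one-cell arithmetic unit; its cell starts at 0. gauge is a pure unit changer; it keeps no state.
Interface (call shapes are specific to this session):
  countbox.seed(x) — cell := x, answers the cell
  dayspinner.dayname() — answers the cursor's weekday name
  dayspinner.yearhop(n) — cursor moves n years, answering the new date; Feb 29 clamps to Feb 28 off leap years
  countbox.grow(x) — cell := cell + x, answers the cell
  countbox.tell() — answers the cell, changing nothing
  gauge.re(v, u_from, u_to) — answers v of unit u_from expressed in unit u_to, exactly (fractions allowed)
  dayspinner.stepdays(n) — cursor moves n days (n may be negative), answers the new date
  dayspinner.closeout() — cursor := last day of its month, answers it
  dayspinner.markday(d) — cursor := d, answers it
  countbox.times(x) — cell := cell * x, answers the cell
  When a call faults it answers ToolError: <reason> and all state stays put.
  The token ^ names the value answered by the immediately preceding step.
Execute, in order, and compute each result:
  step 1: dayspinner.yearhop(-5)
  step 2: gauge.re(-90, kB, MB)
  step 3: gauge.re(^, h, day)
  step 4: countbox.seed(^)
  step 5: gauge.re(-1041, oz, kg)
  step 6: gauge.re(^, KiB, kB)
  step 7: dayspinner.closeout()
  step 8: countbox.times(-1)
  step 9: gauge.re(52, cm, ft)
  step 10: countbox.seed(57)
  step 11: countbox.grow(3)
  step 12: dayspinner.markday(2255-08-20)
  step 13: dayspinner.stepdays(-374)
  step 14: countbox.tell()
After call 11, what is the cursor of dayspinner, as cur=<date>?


==> dayspinner.yearhop(n: -5)
<== 2037-08-26
==> gauge.re(v: -90, u_from: kB, u_to: MB)
<== -9/100
==> gauge.re(v: ^, u_from: h, u_to: day)
<== -3/800
==> countbox.seed(x: ^)
<== -3/800
==> gauge.re(v: -1041, u_from: oz, u_to: kg)
<== -47218965717/1600000000
==> gauge.re(v: ^, u_from: KiB, u_to: kB)
<== -47218965717/1562500000
==> dayspinner.closeout()
<== 2037-08-31
==> countbox.times(x: -1)
<== 3/800
==> gauge.re(v: 52, u_from: cm, u_to: ft)
<== 650/381
==> countbox.seed(x: 57)
<== 57
==> countbox.grow(x: 3)
<== 60
==> dayspinner.markday(d: 2255-08-20)
<== 2255-08-20
==> dayspinner.stepdays(n: -374)
<== 2254-08-11
==> countbox.tell()
<== 60

Answer: cur=2037-08-31


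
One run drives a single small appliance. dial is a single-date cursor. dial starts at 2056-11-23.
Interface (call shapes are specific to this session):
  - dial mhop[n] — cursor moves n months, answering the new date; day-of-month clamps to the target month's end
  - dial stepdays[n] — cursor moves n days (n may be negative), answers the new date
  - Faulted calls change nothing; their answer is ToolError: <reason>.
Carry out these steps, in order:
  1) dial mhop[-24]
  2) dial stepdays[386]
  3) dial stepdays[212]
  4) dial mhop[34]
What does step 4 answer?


>> dial mhop(n='-24')
<< 2054-11-23
>> dial stepdays(n='386')
<< 2055-12-14
>> dial stepdays(n='212')
<< 2056-07-13
>> dial mhop(n='34')
<< 2059-05-13

Answer: 2059-05-13


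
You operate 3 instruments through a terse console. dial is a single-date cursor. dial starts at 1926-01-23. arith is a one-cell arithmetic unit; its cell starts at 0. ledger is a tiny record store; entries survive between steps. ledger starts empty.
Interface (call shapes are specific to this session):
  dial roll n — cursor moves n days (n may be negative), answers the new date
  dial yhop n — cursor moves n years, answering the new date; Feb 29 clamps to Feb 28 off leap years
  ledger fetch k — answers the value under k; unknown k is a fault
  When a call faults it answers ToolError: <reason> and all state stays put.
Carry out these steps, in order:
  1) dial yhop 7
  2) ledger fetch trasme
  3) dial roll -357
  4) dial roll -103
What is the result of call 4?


Answer: 1931-10-21

Derivation:
Do: dial yhop[n='7']
See: 1933-01-23
Do: ledger fetch[k='trasme']
See: ToolError: no such key trasme
Do: dial roll[n='-357']
See: 1932-02-01
Do: dial roll[n='-103']
See: 1931-10-21


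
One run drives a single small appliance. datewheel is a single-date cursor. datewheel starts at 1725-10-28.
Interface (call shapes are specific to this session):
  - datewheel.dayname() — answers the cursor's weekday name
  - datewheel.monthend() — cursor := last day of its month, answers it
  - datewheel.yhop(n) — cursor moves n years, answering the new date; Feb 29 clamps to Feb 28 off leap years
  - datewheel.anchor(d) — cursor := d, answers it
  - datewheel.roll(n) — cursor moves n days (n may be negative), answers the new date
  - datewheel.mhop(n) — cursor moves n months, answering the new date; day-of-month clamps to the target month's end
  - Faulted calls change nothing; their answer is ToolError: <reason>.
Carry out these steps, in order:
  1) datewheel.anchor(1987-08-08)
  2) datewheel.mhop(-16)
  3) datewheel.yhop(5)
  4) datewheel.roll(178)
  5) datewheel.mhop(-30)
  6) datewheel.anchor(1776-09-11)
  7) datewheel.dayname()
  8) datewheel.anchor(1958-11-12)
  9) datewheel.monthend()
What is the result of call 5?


Answer: 1989-04-03

Derivation:
I try datewheel.anchor with d: 1987-08-08: 1987-08-08.
I invoke datewheel.mhop with n: -16, and observe 1986-04-08.
I use datewheel.yhop with n: 5, giving 1991-04-08.
Using datewheel.roll with n: 178, and get 1991-10-03.
Next I call datewheel.mhop with n: -30, and get 1989-04-03.
I run datewheel.anchor with d: 1776-09-11, giving 1776-09-11.
I run datewheel.dayname, which returns Wednesday.
Invoking datewheel.anchor with d: 1958-11-12, yielding 1958-11-12.
Then datewheel.monthend, → 1958-11-30.


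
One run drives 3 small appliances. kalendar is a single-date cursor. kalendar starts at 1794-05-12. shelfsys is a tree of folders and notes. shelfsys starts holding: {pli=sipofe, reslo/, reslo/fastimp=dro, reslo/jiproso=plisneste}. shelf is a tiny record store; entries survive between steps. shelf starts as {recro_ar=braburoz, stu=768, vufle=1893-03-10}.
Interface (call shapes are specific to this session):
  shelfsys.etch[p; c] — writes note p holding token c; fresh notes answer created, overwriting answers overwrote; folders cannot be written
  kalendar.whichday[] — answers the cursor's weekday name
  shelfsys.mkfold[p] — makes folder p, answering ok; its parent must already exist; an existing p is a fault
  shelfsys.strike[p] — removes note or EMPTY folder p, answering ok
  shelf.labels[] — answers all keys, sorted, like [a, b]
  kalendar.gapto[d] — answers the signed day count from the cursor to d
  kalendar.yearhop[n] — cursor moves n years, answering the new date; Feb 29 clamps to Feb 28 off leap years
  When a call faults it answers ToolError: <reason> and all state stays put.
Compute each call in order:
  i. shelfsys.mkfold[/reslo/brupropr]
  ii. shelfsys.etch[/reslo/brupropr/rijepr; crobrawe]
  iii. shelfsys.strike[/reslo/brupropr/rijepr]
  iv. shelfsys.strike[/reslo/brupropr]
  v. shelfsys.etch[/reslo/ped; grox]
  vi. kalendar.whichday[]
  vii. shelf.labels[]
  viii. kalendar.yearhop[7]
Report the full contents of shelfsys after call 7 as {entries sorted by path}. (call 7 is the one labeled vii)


# shelfsys.mkfold(p=/reslo/brupropr) : ok
# shelfsys.etch(p=/reslo/brupropr/rijepr, c=crobrawe) : created
# shelfsys.strike(p=/reslo/brupropr/rijepr) : ok
# shelfsys.strike(p=/reslo/brupropr) : ok
# shelfsys.etch(p=/reslo/ped, c=grox) : created
# kalendar.whichday() : Monday
# shelf.labels() : [recro_ar, stu, vufle]
# kalendar.yearhop(n=7) : 1801-05-12

Answer: {pli=sipofe, reslo/, reslo/fastimp=dro, reslo/jiproso=plisneste, reslo/ped=grox}


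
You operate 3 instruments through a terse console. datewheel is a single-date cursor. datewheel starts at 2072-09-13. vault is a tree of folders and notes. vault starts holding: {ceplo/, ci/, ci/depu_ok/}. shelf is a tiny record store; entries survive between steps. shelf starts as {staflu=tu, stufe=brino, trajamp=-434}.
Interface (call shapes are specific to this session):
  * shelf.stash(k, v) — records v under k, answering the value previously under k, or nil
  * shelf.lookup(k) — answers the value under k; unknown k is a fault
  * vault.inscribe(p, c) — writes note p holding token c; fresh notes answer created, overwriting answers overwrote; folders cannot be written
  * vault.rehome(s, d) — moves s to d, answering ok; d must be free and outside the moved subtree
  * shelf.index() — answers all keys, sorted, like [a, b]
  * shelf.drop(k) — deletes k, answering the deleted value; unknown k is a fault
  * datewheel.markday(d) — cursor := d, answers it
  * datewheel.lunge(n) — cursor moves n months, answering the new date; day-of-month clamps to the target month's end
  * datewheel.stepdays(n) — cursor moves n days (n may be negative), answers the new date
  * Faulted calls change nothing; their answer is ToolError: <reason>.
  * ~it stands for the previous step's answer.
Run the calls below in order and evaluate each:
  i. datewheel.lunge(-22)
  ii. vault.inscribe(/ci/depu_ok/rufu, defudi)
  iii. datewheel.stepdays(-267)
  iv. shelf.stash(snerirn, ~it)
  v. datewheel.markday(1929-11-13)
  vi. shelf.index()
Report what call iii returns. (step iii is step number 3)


-> lunge(n=-22)
<- 2070-11-13
-> inscribe(p=/ci/depu_ok/rufu, c=defudi)
<- created
-> stepdays(n=-267)
<- 2070-02-19
-> stash(k=snerirn, v=~it)
<- nil
-> markday(d=1929-11-13)
<- 1929-11-13
-> index()
<- [snerirn, staflu, stufe, trajamp]

Answer: 2070-02-19


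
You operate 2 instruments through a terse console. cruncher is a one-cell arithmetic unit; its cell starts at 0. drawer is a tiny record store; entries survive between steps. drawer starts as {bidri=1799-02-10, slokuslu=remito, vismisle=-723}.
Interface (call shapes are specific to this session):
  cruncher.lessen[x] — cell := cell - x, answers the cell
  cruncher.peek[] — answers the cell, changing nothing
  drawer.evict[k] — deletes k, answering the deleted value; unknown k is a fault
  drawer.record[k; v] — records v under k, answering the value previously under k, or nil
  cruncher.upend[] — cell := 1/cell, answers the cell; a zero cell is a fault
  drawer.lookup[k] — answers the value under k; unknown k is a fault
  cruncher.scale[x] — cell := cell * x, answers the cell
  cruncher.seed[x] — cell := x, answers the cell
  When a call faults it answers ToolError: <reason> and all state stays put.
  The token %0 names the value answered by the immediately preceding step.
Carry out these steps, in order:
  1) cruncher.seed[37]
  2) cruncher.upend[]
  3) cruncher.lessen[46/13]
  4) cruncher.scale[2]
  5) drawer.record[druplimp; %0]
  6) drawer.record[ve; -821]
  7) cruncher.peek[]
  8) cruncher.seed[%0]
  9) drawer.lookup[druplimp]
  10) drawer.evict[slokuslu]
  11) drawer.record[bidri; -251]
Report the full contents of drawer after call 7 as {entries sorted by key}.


Do: cruncher.seed[x: 37]
See: 37
Do: cruncher.upend[]
See: 1/37
Do: cruncher.lessen[x: 46/13]
See: -1689/481
Do: cruncher.scale[x: 2]
See: -3378/481
Do: drawer.record[k: druplimp; v: %0]
See: nil
Do: drawer.record[k: ve; v: -821]
See: nil
Do: cruncher.peek[]
See: -3378/481
Do: cruncher.seed[x: %0]
See: -3378/481
Do: drawer.lookup[k: druplimp]
See: -3378/481
Do: drawer.evict[k: slokuslu]
See: remito
Do: drawer.record[k: bidri; v: -251]
See: 1799-02-10

Answer: {bidri=1799-02-10, druplimp=-3378/481, slokuslu=remito, ve=-821, vismisle=-723}
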